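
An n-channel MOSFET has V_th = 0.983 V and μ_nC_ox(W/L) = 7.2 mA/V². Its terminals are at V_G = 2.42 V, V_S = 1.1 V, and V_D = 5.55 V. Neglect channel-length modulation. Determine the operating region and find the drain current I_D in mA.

Saturation; I_D = 0.409 mA

V_GS = V_G − V_S = 2.42 − 1.1 = 1.32 V; V_DS = V_D − V_S = 5.55 − 1.1 = 4.45 V.
V_ov = V_GS − V_th = 1.32 − 0.983 = 0.337 V.
Since V_DS = 4.45 V ≥ V_ov = 0.337 V, the device is in saturation.
I_D = ½ k_n V_ov² = 0.5 × 7.2 × 0.337² = 0.409 mA.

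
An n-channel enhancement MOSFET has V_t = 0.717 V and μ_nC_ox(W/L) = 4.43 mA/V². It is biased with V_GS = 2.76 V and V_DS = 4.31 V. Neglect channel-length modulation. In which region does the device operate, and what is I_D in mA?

V_ov = V_GS − V_t = 2.76 − 0.717 = 2.04 V.
Since V_DS = 4.31 V ≥ V_ov = 2.04 V, the device is in saturation.
I_D = ½ k_n V_ov² = 0.5 × 4.43 × 2.04² = 9.25 mA.

Saturation; I_D = 9.25 mA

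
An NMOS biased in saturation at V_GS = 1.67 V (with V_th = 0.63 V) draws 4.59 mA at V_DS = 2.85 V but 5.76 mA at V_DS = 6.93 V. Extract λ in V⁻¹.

λ = 0.0760 V⁻¹

With V_GS fixed, I_D ∝ (1 + λ V_DS) in saturation, so I_D2/I_D1 = (1 + λ V_DS2)/(1 + λ V_DS1).
5.76/4.59 = 1.255 = (1 + 6.93 λ)/(1 + 2.85 λ).
Solving: λ (I_D1 V_DS2 − I_D2 V_DS1) = I_D2 − I_D1, so λ = (5.76 − 4.59) / (4.59 × 6.93 − 5.76 × 2.85) = 1.17 / 15.4 = 0.076 V⁻¹.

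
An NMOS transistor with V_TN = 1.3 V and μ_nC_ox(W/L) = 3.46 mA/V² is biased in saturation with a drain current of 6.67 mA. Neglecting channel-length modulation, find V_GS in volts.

In saturation I_D = ½ k_n (V_GS − V_TN)², so V_GS − V_TN = √(2 I_D / k_n) = √(2 × 6.67 / 3.46) = 1.96 V.
V_GS = 1.3 + 1.96 = 3.26 V.

V_GS = 3.26 V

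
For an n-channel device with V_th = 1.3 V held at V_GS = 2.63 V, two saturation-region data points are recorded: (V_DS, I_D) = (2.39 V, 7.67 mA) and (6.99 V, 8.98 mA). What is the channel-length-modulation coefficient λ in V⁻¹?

λ = 0.0407 V⁻¹

With V_GS fixed, I_D ∝ (1 + λ V_DS) in saturation, so I_D2/I_D1 = (1 + λ V_DS2)/(1 + λ V_DS1).
8.98/7.67 = 1.171 = (1 + 6.99 λ)/(1 + 2.39 λ).
Solving: λ (I_D1 V_DS2 − I_D2 V_DS1) = I_D2 − I_D1, so λ = (8.98 − 7.67) / (7.67 × 6.99 − 8.98 × 2.39) = 1.31 / 32.2 = 0.0407 V⁻¹.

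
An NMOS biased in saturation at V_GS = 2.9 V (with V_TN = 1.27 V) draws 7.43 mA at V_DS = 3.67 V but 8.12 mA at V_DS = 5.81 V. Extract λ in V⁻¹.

With V_GS fixed, I_D ∝ (1 + λ V_DS) in saturation, so I_D2/I_D1 = (1 + λ V_DS2)/(1 + λ V_DS1).
8.12/7.43 = 1.093 = (1 + 5.81 λ)/(1 + 3.67 λ).
Solving: λ (I_D1 V_DS2 − I_D2 V_DS1) = I_D2 − I_D1, so λ = (8.12 − 7.43) / (7.43 × 5.81 − 8.12 × 3.67) = 0.69 / 13.4 = 0.0516 V⁻¹.

λ = 0.0516 V⁻¹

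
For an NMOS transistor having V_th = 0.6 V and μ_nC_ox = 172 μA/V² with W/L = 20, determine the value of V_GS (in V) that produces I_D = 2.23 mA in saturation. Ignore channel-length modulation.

k_n = μ_nC_ox · (W/L) = 3.44 mA/V².
In saturation I_D = ½ k_n (V_GS − V_th)², so V_GS − V_th = √(2 I_D / k_n) = √(2 × 2.23 / 3.44) = 1.14 V.
V_GS = 0.6 + 1.14 = 1.74 V.

V_GS = 1.74 V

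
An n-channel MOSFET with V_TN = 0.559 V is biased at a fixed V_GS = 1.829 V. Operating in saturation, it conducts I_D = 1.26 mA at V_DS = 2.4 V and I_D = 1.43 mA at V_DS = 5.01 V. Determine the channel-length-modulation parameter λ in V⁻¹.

λ = 0.0590 V⁻¹

With V_GS fixed, I_D ∝ (1 + λ V_DS) in saturation, so I_D2/I_D1 = (1 + λ V_DS2)/(1 + λ V_DS1).
1.43/1.26 = 1.135 = (1 + 5.01 λ)/(1 + 2.4 λ).
Solving: λ (I_D1 V_DS2 − I_D2 V_DS1) = I_D2 − I_D1, so λ = (1.43 − 1.26) / (1.26 × 5.01 − 1.43 × 2.4) = 0.17 / 2.88 = 0.059 V⁻¹.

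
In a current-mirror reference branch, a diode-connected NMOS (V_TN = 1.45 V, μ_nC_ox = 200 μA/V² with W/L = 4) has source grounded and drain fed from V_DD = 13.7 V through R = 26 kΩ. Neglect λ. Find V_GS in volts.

With gate tied to drain, V_GS = V_DS ≥ V_GS − V_TN, so the device is in saturation.
k_n = μ_nC_ox · (W/L) = 0.8 mA/V².
KCL at the drain: ½ k_n (V_GS − V_TN)² = (V_DD − V_GS)/R.
Let x = V_GS − 1.45. Then 10.4 x² + x − 12.25 = 0, giving x = 1.04 V (positive root), so V_GS = 2.49 V.
I_D = (V_DD − V_GS)/R = (13.7 − 2.49) / 26 = 0.431 mA.

V_GS = 2.49 V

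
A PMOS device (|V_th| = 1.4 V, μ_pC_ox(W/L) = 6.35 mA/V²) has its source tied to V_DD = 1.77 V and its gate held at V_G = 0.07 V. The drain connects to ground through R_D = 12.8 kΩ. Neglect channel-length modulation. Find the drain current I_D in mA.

I_D = 0.132 mA

V_SG = V_DD − V_G = 1.77 − 0.07 = 1.7 V, so V_ov = 1.7 − 1.4 = 0.3 V.
Assume saturation: I_D = ½ k_p V_ov² = 0.5 × 6.35 × 0.3² = 0.286 mA, giving V_SD = V_DD − I_D R_D = 1.77 − 0.286 × 12.8 = -1.89 V.
But -1.89 V < V_ov = 0.3 V, so the device is actually in triode.
In triode I_D = k_p[V_ov V_SD − ½ V_SD²] and I_D = (V_DD − V_SD)/R_D. Equating: 40.6 V_SD² − 25.38 V_SD + 1.77 = 0, giving V_SD = 0.08 V (the root below V_ov).
I_D = (1.77 − 0.08) / 12.8 = 0.132 mA.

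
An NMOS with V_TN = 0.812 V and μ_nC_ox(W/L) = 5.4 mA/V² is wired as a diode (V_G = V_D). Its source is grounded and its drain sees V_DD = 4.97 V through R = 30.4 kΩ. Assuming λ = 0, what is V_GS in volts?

V_GS = 1.03 V

With gate tied to drain, V_GS = V_DS ≥ V_GS − V_TN, so the device is in saturation.
KCL at the drain: ½ k_n (V_GS − V_TN)² = (V_DD − V_GS)/R.
Let x = V_GS − 0.812. Then 82.1 x² + x − 4.158 = 0, giving x = 0.219 V (positive root), so V_GS = 1.03 V.
I_D = (V_DD − V_GS)/R = (4.97 − 1.03) / 30.4 = 0.13 mA.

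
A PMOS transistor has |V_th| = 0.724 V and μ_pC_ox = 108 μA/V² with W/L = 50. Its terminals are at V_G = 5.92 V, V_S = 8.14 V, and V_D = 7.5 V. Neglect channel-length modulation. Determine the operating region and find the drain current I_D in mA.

Triode; I_D = 4.06 mA

V_SG = V_S − V_G = 8.14 − 5.92 = 2.22 V; V_SD = V_S − V_D = 8.14 − 7.5 = 0.64 V.
k_p = μ_pC_ox · (W/L) = 5.4 mA/V².
V_ov = V_SG − |V_th| = 2.22 − 0.724 = 1.5 V.
Since V_SD = 0.64 V < V_ov = 1.5 V, the device is in the triode region.
I_D = k_p [V_ov · V_SD − ½ V_SD²] = 5.4 × [1.5 × 0.64 − 0.5 × 0.64²] = 4.06 mA.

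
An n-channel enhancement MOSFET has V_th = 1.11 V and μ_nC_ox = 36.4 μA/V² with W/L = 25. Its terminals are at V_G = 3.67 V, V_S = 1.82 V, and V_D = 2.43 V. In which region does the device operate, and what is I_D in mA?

V_GS = V_G − V_S = 3.67 − 1.82 = 1.85 V; V_DS = V_D − V_S = 2.43 − 1.82 = 0.61 V.
k_n = μ_nC_ox · (W/L) = 0.91 mA/V².
V_ov = V_GS − V_th = 1.85 − 1.11 = 0.74 V.
Since V_DS = 0.61 V < V_ov = 0.74 V, the device is in the triode region.
I_D = k_n [V_ov · V_DS − ½ V_DS²] = 0.91 × [0.74 × 0.61 − 0.5 × 0.61²] = 0.241 mA.

Triode; I_D = 0.241 mA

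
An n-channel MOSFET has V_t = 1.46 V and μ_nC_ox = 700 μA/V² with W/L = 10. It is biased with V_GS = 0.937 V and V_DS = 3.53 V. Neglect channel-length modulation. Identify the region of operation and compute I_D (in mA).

Cutoff; I_D = 0 mA

V_GS = 0.937 V < V_t = 1.46 V, so the transistor is in cutoff.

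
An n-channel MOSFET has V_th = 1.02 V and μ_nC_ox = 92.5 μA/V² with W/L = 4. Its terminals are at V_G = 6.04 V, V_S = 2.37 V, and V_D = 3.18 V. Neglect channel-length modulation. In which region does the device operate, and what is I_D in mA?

Triode; I_D = 0.673 mA

V_GS = V_G − V_S = 6.04 − 2.37 = 3.67 V; V_DS = V_D − V_S = 3.18 − 2.37 = 0.81 V.
k_n = μ_nC_ox · (W/L) = 0.37 mA/V².
V_ov = V_GS − V_th = 3.67 − 1.02 = 2.65 V.
Since V_DS = 0.81 V < V_ov = 2.65 V, the device is in the triode region.
I_D = k_n [V_ov · V_DS − ½ V_DS²] = 0.37 × [2.65 × 0.81 − 0.5 × 0.81²] = 0.673 mA.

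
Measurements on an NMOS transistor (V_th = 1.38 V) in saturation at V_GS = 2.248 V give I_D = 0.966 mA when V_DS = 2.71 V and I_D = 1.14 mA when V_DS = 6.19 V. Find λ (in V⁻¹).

λ = 0.0602 V⁻¹

With V_GS fixed, I_D ∝ (1 + λ V_DS) in saturation, so I_D2/I_D1 = (1 + λ V_DS2)/(1 + λ V_DS1).
1.14/0.966 = 1.18 = (1 + 6.19 λ)/(1 + 2.71 λ).
Solving: λ (I_D1 V_DS2 − I_D2 V_DS1) = I_D2 − I_D1, so λ = (1.14 − 0.966) / (0.966 × 6.19 − 1.14 × 2.71) = 0.174 / 2.89 = 0.0602 V⁻¹.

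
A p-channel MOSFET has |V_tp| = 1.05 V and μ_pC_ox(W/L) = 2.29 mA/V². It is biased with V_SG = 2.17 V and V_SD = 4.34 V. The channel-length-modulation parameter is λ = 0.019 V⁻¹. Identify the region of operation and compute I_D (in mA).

Saturation; I_D = 1.55 mA

V_ov = V_SG − |V_tp| = 2.17 − 1.05 = 1.12 V.
Since V_SD = 4.34 V ≥ V_ov = 1.12 V, the device is in saturation.
I_D = ½ k_p V_ov² (1 + λ V_SD) = 0.5 × 2.29 × 1.12² × (1 + 0.019 × 4.34) = 1.55 mA.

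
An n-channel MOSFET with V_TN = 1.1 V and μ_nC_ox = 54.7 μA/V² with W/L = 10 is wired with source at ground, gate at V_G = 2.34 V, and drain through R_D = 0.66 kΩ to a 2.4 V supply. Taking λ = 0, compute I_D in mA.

I_D = 0.421 mA

V_GS = V_G = 2.34 V, so V_ov = 2.34 − 1.1 = 1.24 V.
k_n = μ_nC_ox · (W/L) = 0.547 mA/V².
Assume saturation: I_D = ½ k_n V_ov² = 0.5 × 0.547 × 1.24² = 0.421 mA, giving V_DS = V_DD − I_D R_D = 2.4 − 0.421 × 0.66 = 2.12 V.
V_DS = 2.12 V ≥ V_ov = 1.24 V, confirming saturation.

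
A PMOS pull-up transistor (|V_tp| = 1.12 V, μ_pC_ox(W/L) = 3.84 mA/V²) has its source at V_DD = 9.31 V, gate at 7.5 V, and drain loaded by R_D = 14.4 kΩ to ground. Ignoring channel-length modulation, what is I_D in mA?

V_SG = V_DD − V_G = 9.31 − 7.5 = 1.81 V, so V_ov = 1.81 − 1.12 = 0.69 V.
Assume saturation: I_D = ½ k_p V_ov² = 0.5 × 3.84 × 0.69² = 0.914 mA, giving V_SD = V_DD − I_D R_D = 9.31 − 0.914 × 14.4 = -3.85 V.
But -3.85 V < V_ov = 0.69 V, so the device is actually in triode.
In triode I_D = k_p[V_ov V_SD − ½ V_SD²] and I_D = (V_DD − V_SD)/R_D. Equating: 27.6 V_SD² − 39.15 V_SD + 9.31 = 0, giving V_SD = 0.302 V (the root below V_ov).
I_D = (9.31 − 0.302) / 14.4 = 0.626 mA.

I_D = 0.626 mA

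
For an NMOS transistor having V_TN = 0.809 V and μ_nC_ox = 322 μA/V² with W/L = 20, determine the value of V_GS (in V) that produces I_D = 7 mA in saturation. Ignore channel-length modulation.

k_n = μ_nC_ox · (W/L) = 6.44 mA/V².
In saturation I_D = ½ k_n (V_GS − V_TN)², so V_GS − V_TN = √(2 I_D / k_n) = √(2 × 7 / 6.44) = 1.47 V.
V_GS = 0.809 + 1.47 = 2.28 V.

V_GS = 2.28 V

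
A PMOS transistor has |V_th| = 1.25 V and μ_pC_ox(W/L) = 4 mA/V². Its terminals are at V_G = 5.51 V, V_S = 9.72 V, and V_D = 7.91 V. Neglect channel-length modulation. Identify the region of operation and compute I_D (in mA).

Triode; I_D = 14.9 mA

V_SG = V_S − V_G = 9.72 − 5.51 = 4.21 V; V_SD = V_S − V_D = 9.72 − 7.91 = 1.81 V.
V_ov = V_SG − |V_th| = 4.21 − 1.25 = 2.96 V.
Since V_SD = 1.81 V < V_ov = 2.96 V, the device is in the triode region.
I_D = k_p [V_ov · V_SD − ½ V_SD²] = 4 × [2.96 × 1.81 − 0.5 × 1.81²] = 14.9 mA.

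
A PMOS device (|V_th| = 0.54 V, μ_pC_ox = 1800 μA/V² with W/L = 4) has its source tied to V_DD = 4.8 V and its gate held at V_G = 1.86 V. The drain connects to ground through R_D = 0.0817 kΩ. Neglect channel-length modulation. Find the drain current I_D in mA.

I_D = 20.7 mA

V_SG = V_DD − V_G = 4.8 − 1.86 = 2.94 V, so V_ov = 2.94 − 0.54 = 2.4 V.
k_p = μ_pC_ox · (W/L) = 7.2 mA/V².
Assume saturation: I_D = ½ k_p V_ov² = 0.5 × 7.2 × 2.4² = 20.7 mA, giving V_SD = V_DD − I_D R_D = 4.8 − 20.7 × 0.0817 = 3.11 V.
V_SD = 3.11 V ≥ V_ov = 2.4 V, confirming saturation.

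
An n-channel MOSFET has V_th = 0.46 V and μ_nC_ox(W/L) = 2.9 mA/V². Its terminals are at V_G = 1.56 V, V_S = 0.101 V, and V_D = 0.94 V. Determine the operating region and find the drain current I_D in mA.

Triode; I_D = 1.41 mA

V_GS = V_G − V_S = 1.56 − 0.101 = 1.46 V; V_DS = V_D − V_S = 0.94 − 0.101 = 0.839 V.
V_ov = V_GS − V_th = 1.46 − 0.46 = 0.999 V.
Since V_DS = 0.839 V < V_ov = 0.999 V, the device is in the triode region.
I_D = k_n [V_ov · V_DS − ½ V_DS²] = 2.9 × [0.999 × 0.839 − 0.5 × 0.839²] = 1.41 mA.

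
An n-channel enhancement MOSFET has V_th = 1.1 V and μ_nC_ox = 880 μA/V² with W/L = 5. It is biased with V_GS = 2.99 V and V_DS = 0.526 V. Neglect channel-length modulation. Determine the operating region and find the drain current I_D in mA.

Triode; I_D = 3.77 mA

k_n = μ_nC_ox · (W/L) = 4.4 mA/V².
V_ov = V_GS − V_th = 2.99 − 1.1 = 1.89 V.
Since V_DS = 0.526 V < V_ov = 1.89 V, the device is in the triode region.
I_D = k_n [V_ov · V_DS − ½ V_DS²] = 4.4 × [1.89 × 0.526 − 0.5 × 0.526²] = 3.77 mA.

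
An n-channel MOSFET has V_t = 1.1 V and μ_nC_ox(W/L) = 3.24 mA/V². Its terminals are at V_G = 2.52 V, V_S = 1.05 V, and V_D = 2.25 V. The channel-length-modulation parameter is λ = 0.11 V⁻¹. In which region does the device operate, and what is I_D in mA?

V_GS = V_G − V_S = 2.52 − 1.05 = 1.47 V; V_DS = V_D − V_S = 2.25 − 1.05 = 1.2 V.
V_ov = V_GS − V_t = 1.47 − 1.1 = 0.37 V.
Since V_DS = 1.2 V ≥ V_ov = 0.37 V, the device is in saturation.
I_D = ½ k_n V_ov² (1 + λ V_DS) = 0.5 × 3.24 × 0.37² × (1 + 0.11 × 1.2) = 0.251 mA.

Saturation; I_D = 0.251 mA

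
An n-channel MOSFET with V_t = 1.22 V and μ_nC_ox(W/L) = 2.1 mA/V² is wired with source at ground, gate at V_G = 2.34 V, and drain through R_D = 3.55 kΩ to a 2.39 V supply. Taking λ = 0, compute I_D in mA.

I_D = 0.592 mA

V_GS = V_G = 2.34 V, so V_ov = 2.34 − 1.22 = 1.12 V.
Assume saturation: I_D = ½ k_n V_ov² = 0.5 × 2.1 × 1.12² = 1.32 mA, giving V_DS = V_DD − I_D R_D = 2.39 − 1.32 × 3.55 = -2.29 V.
But -2.29 V < V_ov = 1.12 V, so the device is actually in triode.
In triode I_D = k_n[V_ov V_DS − ½ V_DS²] and I_D = (V_DD − V_DS)/R_D. Equating: 3.73 V_DS² − 9.35 V_DS + 2.39 = 0, giving V_DS = 0.289 V (the root below V_ov).
I_D = (2.39 − 0.289) / 3.55 = 0.592 mA.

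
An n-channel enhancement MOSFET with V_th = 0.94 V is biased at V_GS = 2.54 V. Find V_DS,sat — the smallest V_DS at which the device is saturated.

V_DS,sat = 1.60 V

The boundary between triode and saturation is V_DS = V_GS − V_th = V_ov.
V_ov = 2.54 − 0.94 = 1.6 V.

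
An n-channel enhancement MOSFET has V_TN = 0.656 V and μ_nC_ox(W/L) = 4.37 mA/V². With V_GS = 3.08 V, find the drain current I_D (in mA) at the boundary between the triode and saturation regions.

I_D = 12.8 mA

At the boundary V_DS = V_ov = V_GS − V_TN = 3.08 − 0.656 = 2.42 V.
I_D = ½ k_n V_ov² = 0.5 × 4.37 × 2.42² = 12.8 mA.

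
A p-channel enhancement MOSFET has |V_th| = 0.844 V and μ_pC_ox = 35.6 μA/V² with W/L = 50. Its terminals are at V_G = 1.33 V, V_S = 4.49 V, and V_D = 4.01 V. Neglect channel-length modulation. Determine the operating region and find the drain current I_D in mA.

V_SG = V_S − V_G = 4.49 − 1.33 = 3.16 V; V_SD = V_S − V_D = 4.49 − 4.01 = 0.48 V.
k_p = μ_pC_ox · (W/L) = 1.78 mA/V².
V_ov = V_SG − |V_th| = 3.16 − 0.844 = 2.32 V.
Since V_SD = 0.48 V < V_ov = 2.32 V, the device is in the triode region.
I_D = k_p [V_ov · V_SD − ½ V_SD²] = 1.78 × [2.32 × 0.48 − 0.5 × 0.48²] = 1.77 mA.

Triode; I_D = 1.77 mA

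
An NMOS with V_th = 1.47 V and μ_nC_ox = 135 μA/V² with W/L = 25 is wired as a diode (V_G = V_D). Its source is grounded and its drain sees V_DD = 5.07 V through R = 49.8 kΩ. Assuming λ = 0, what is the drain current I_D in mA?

I_D = 0.0683 mA

With gate tied to drain, V_GS = V_DS ≥ V_GS − V_th, so the device is in saturation.
k_n = μ_nC_ox · (W/L) = 3.375 mA/V².
KCL at the drain: ½ k_n (V_GS − V_th)² = (V_DD − V_GS)/R.
Let x = V_GS − 1.47. Then 84 x² + x − 3.6 = 0, giving x = 0.201 V (positive root), so V_GS = 1.67 V.
I_D = (V_DD − V_GS)/R = (5.07 − 1.67) / 49.8 = 0.0683 mA.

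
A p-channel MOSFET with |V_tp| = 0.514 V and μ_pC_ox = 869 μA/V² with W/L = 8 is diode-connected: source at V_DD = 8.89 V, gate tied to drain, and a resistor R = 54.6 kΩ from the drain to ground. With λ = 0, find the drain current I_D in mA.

With gate tied to drain, V_SG = V_SD ≥ V_SG − |V_tp|, so the device is in saturation.
k_p = μ_pC_ox · (W/L) = 6.952 mA/V².
KCL at the drain: ½ k_p (V_SG − |V_tp|)² = (V_DD − V_SG)/R.
Let x = V_SG − 0.514. Then 190 x² + x − 8.376 = 0, giving x = 0.207 V (positive root), so V_SG = 0.721 V.
I_D = (V_DD − V_SG)/R = (8.89 − 0.721) / 54.6 = 0.15 mA.

I_D = 0.150 mA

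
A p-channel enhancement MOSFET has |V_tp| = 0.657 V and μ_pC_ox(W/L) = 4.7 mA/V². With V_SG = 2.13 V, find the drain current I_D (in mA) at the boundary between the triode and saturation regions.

At the boundary V_SD = V_ov = V_SG − |V_tp| = 2.13 − 0.657 = 1.47 V.
I_D = ½ k_p V_ov² = 0.5 × 4.7 × 1.47² = 5.1 mA.

I_D = 5.10 mA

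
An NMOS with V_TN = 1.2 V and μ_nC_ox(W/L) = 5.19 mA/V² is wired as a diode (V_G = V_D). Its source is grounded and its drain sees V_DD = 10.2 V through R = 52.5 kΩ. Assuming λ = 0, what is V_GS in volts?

V_GS = 1.45 V

With gate tied to drain, V_GS = V_DS ≥ V_GS − V_TN, so the device is in saturation.
KCL at the drain: ½ k_n (V_GS − V_TN)² = (V_DD − V_GS)/R.
Let x = V_GS − 1.2. Then 136 x² + x − 9 = 0, giving x = 0.253 V (positive root), so V_GS = 1.45 V.
I_D = (V_DD − V_GS)/R = (10.2 − 1.45) / 52.5 = 0.167 mA.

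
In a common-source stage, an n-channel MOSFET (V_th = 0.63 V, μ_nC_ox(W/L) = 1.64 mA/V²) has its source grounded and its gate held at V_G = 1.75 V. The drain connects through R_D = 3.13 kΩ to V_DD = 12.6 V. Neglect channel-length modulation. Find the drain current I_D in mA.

V_GS = V_G = 1.75 V, so V_ov = 1.75 − 0.63 = 1.12 V.
Assume saturation: I_D = ½ k_n V_ov² = 0.5 × 1.64 × 1.12² = 1.03 mA, giving V_DS = V_DD − I_D R_D = 12.6 − 1.03 × 3.13 = 9.38 V.
V_DS = 9.38 V ≥ V_ov = 1.12 V, confirming saturation.

I_D = 1.03 mA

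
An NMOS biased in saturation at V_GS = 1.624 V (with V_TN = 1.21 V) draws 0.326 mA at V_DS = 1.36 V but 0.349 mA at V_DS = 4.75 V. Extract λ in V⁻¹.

λ = 0.0214 V⁻¹

With V_GS fixed, I_D ∝ (1 + λ V_DS) in saturation, so I_D2/I_D1 = (1 + λ V_DS2)/(1 + λ V_DS1).
0.349/0.326 = 1.071 = (1 + 4.75 λ)/(1 + 1.36 λ).
Solving: λ (I_D1 V_DS2 − I_D2 V_DS1) = I_D2 − I_D1, so λ = (0.349 − 0.326) / (0.326 × 4.75 − 0.349 × 1.36) = 0.023 / 1.07 = 0.0214 V⁻¹.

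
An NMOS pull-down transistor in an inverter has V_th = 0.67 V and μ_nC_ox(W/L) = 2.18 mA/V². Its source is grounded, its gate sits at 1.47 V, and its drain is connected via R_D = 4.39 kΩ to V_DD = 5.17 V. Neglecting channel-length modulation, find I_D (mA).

I_D = 0.698 mA

V_GS = V_G = 1.47 V, so V_ov = 1.47 − 0.67 = 0.8 V.
Assume saturation: I_D = ½ k_n V_ov² = 0.5 × 2.18 × 0.8² = 0.698 mA, giving V_DS = V_DD − I_D R_D = 5.17 − 0.698 × 4.39 = 2.11 V.
V_DS = 2.11 V ≥ V_ov = 0.8 V, confirming saturation.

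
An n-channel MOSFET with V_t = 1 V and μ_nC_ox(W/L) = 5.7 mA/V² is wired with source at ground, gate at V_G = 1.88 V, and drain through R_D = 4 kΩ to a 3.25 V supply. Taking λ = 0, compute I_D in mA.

I_D = 0.770 mA

V_GS = V_G = 1.88 V, so V_ov = 1.88 − 1 = 0.88 V.
Assume saturation: I_D = ½ k_n V_ov² = 0.5 × 5.7 × 0.88² = 2.21 mA, giving V_DS = V_DD − I_D R_D = 3.25 − 2.21 × 4 = -5.58 V.
But -5.58 V < V_ov = 0.88 V, so the device is actually in triode.
In triode I_D = k_n[V_ov V_DS − ½ V_DS²] and I_D = (V_DD − V_DS)/R_D. Equating: 11.4 V_DS² − 21.06 V_DS + 3.25 = 0, giving V_DS = 0.17 V (the root below V_ov).
I_D = (3.25 − 0.17) / 4 = 0.77 mA.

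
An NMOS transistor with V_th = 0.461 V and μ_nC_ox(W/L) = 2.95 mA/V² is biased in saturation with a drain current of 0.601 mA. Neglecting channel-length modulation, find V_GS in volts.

V_GS = 1.10 V

In saturation I_D = ½ k_n (V_GS − V_th)², so V_GS − V_th = √(2 I_D / k_n) = √(2 × 0.601 / 2.95) = 0.638 V.
V_GS = 0.461 + 0.638 = 1.1 V.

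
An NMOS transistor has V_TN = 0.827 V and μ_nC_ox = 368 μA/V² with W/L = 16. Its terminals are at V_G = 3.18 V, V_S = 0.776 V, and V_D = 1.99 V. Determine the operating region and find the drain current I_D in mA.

Triode; I_D = 6.93 mA

V_GS = V_G − V_S = 3.18 − 0.776 = 2.4 V; V_DS = V_D − V_S = 1.99 − 0.776 = 1.21 V.
k_n = μ_nC_ox · (W/L) = 5.888 mA/V².
V_ov = V_GS − V_TN = 2.4 − 0.827 = 1.58 V.
Since V_DS = 1.21 V < V_ov = 1.58 V, the device is in the triode region.
I_D = k_n [V_ov · V_DS − ½ V_DS²] = 5.888 × [1.58 × 1.21 − 0.5 × 1.21²] = 6.93 mA.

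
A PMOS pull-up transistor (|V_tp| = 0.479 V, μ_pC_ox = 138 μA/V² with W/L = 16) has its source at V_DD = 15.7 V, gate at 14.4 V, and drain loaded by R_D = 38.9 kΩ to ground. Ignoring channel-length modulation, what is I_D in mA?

I_D = 0.397 mA

V_SG = V_DD − V_G = 15.7 − 14.4 = 1.3 V, so V_ov = 1.3 − 0.479 = 0.821 V.
k_p = μ_pC_ox · (W/L) = 2.208 mA/V².
Assume saturation: I_D = ½ k_p V_ov² = 0.5 × 2.208 × 0.821² = 0.744 mA, giving V_SD = V_DD − I_D R_D = 15.7 − 0.744 × 38.9 = -13.2 V.
But -13.2 V < V_ov = 0.821 V, so the device is actually in triode.
In triode I_D = k_p[V_ov V_SD − ½ V_SD²] and I_D = (V_DD − V_SD)/R_D. Equating: 42.9 V_SD² − 71.52 V_SD + 15.7 = 0, giving V_SD = 0.26 V (the root below V_ov).
I_D = (15.7 − 0.26) / 38.9 = 0.397 mA.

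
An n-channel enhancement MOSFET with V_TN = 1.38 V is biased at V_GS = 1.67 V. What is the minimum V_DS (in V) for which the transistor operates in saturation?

The boundary between triode and saturation is V_DS = V_GS − V_TN = V_ov.
V_ov = 1.67 − 1.38 = 0.29 V.

V_DS,sat = 0.290 V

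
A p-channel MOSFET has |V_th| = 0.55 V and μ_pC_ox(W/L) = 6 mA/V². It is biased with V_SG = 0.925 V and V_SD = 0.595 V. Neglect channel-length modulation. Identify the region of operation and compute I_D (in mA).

V_ov = V_SG − |V_th| = 0.925 − 0.55 = 0.375 V.
Since V_SD = 0.595 V ≥ V_ov = 0.375 V, the device is in saturation.
I_D = ½ k_p V_ov² = 0.5 × 6 × 0.375² = 0.422 mA.

Saturation; I_D = 0.422 mA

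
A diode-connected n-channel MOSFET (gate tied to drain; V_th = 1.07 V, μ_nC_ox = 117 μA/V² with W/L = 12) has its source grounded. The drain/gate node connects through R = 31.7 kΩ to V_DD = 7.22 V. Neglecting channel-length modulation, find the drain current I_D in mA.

With gate tied to drain, V_GS = V_DS ≥ V_GS − V_th, so the device is in saturation.
k_n = μ_nC_ox · (W/L) = 1.404 mA/V².
KCL at the drain: ½ k_n (V_GS − V_th)² = (V_DD − V_GS)/R.
Let x = V_GS − 1.07. Then 22.3 x² + x − 6.15 = 0, giving x = 0.504 V (positive root), so V_GS = 1.57 V.
I_D = (V_DD − V_GS)/R = (7.22 − 1.57) / 31.7 = 0.178 mA.

I_D = 0.178 mA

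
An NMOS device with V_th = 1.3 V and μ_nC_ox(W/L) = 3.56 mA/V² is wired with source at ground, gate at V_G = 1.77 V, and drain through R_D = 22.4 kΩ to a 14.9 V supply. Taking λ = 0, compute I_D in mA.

I_D = 0.393 mA

V_GS = V_G = 1.77 V, so V_ov = 1.77 − 1.3 = 0.47 V.
Assume saturation: I_D = ½ k_n V_ov² = 0.5 × 3.56 × 0.47² = 0.393 mA, giving V_DS = V_DD − I_D R_D = 14.9 − 0.393 × 22.4 = 6.09 V.
V_DS = 6.09 V ≥ V_ov = 0.47 V, confirming saturation.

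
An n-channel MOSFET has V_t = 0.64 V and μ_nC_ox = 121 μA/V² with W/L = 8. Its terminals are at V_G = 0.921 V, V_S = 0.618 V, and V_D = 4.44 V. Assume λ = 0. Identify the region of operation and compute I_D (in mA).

Cutoff; I_D = 0 mA

V_GS = V_G − V_S = 0.921 − 0.618 = 0.303 V; V_DS = V_D − V_S = 4.44 − 0.618 = 3.82 V.
V_GS = 0.303 V < V_t = 0.64 V, so the transistor is in cutoff.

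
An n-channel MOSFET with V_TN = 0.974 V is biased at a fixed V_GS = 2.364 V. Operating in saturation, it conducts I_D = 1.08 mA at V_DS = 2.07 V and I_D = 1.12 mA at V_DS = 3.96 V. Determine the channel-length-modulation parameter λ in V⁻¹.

With V_GS fixed, I_D ∝ (1 + λ V_DS) in saturation, so I_D2/I_D1 = (1 + λ V_DS2)/(1 + λ V_DS1).
1.12/1.08 = 1.037 = (1 + 3.96 λ)/(1 + 2.07 λ).
Solving: λ (I_D1 V_DS2 − I_D2 V_DS1) = I_D2 − I_D1, so λ = (1.12 − 1.08) / (1.08 × 3.96 − 1.12 × 2.07) = 0.04 / 1.96 = 0.0204 V⁻¹.

λ = 0.0204 V⁻¹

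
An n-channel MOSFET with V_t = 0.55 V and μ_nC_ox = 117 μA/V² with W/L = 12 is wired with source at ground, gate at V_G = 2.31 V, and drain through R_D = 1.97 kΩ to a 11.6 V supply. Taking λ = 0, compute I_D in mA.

I_D = 2.17 mA

V_GS = V_G = 2.31 V, so V_ov = 2.31 − 0.55 = 1.76 V.
k_n = μ_nC_ox · (W/L) = 1.404 mA/V².
Assume saturation: I_D = ½ k_n V_ov² = 0.5 × 1.404 × 1.76² = 2.17 mA, giving V_DS = V_DD − I_D R_D = 11.6 − 2.17 × 1.97 = 7.32 V.
V_DS = 7.32 V ≥ V_ov = 1.76 V, confirming saturation.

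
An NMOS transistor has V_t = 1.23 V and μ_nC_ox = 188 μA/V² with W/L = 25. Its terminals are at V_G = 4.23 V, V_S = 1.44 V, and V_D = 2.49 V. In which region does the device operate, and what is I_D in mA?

V_GS = V_G − V_S = 4.23 − 1.44 = 2.79 V; V_DS = V_D − V_S = 2.49 − 1.44 = 1.05 V.
k_n = μ_nC_ox · (W/L) = 4.7 mA/V².
V_ov = V_GS − V_t = 2.79 − 1.23 = 1.56 V.
Since V_DS = 1.05 V < V_ov = 1.56 V, the device is in the triode region.
I_D = k_n [V_ov · V_DS − ½ V_DS²] = 4.7 × [1.56 × 1.05 − 0.5 × 1.05²] = 5.11 mA.

Triode; I_D = 5.11 mA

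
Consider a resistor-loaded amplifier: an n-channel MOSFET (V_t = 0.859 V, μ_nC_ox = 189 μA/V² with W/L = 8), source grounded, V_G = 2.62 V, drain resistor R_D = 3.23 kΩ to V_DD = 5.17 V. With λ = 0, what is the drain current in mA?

V_GS = V_G = 2.62 V, so V_ov = 2.62 − 0.859 = 1.76 V.
k_n = μ_nC_ox · (W/L) = 1.512 mA/V².
Assume saturation: I_D = ½ k_n V_ov² = 0.5 × 1.512 × 1.76² = 2.34 mA, giving V_DS = V_DD − I_D R_D = 5.17 − 2.34 × 3.23 = -2.4 V.
But -2.4 V < V_ov = 1.76 V, so the device is actually in triode.
In triode I_D = k_n[V_ov V_DS − ½ V_DS²] and I_D = (V_DD − V_DS)/R_D. Equating: 2.44 V_DS² − 9.6 V_DS + 5.17 = 0, giving V_DS = 0.644 V (the root below V_ov).
I_D = (5.17 − 0.644) / 3.23 = 1.4 mA.

I_D = 1.40 mA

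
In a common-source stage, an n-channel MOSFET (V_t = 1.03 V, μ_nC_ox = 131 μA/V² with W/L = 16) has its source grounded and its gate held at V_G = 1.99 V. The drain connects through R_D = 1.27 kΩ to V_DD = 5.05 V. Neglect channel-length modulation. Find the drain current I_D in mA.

V_GS = V_G = 1.99 V, so V_ov = 1.99 − 1.03 = 0.96 V.
k_n = μ_nC_ox · (W/L) = 2.096 mA/V².
Assume saturation: I_D = ½ k_n V_ov² = 0.5 × 2.096 × 0.96² = 0.966 mA, giving V_DS = V_DD − I_D R_D = 5.05 − 0.966 × 1.27 = 3.82 V.
V_DS = 3.82 V ≥ V_ov = 0.96 V, confirming saturation.

I_D = 0.966 mA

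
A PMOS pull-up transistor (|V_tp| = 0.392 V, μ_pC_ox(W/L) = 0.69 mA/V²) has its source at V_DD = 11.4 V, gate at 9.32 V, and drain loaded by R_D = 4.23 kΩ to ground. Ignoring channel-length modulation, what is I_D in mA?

V_SG = V_DD − V_G = 11.4 − 9.32 = 2.08 V, so V_ov = 2.08 − 0.392 = 1.69 V.
Assume saturation: I_D = ½ k_p V_ov² = 0.5 × 0.69 × 1.69² = 0.983 mA, giving V_SD = V_DD − I_D R_D = 11.4 − 0.983 × 4.23 = 7.24 V.
V_SD = 7.24 V ≥ V_ov = 1.69 V, confirming saturation.

I_D = 0.983 mA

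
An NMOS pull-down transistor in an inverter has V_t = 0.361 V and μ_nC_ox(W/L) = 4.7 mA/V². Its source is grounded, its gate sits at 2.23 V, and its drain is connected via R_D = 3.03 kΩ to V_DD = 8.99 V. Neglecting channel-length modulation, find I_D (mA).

I_D = 2.85 mA

V_GS = V_G = 2.23 V, so V_ov = 2.23 − 0.361 = 1.87 V.
Assume saturation: I_D = ½ k_n V_ov² = 0.5 × 4.7 × 1.87² = 8.21 mA, giving V_DS = V_DD − I_D R_D = 8.99 − 8.21 × 3.03 = -15.9 V.
But -15.9 V < V_ov = 1.87 V, so the device is actually in triode.
In triode I_D = k_n[V_ov V_DS − ½ V_DS²] and I_D = (V_DD − V_DS)/R_D. Equating: 7.12 V_DS² − 27.62 V_DS + 8.99 = 0, giving V_DS = 0.359 V (the root below V_ov).
I_D = (8.99 − 0.359) / 3.03 = 2.85 mA.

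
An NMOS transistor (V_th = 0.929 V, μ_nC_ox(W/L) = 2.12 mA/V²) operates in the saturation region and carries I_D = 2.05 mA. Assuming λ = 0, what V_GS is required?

In saturation I_D = ½ k_n (V_GS − V_th)², so V_GS − V_th = √(2 I_D / k_n) = √(2 × 2.05 / 2.12) = 1.39 V.
V_GS = 0.929 + 1.39 = 2.32 V.

V_GS = 2.32 V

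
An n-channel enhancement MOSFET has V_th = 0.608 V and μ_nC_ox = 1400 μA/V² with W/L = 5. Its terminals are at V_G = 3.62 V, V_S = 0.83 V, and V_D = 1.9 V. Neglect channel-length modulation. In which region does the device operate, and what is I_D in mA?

Triode; I_D = 12.3 mA

V_GS = V_G − V_S = 3.62 − 0.83 = 2.79 V; V_DS = V_D − V_S = 1.9 − 0.83 = 1.07 V.
k_n = μ_nC_ox · (W/L) = 7 mA/V².
V_ov = V_GS − V_th = 2.79 − 0.608 = 2.18 V.
Since V_DS = 1.07 V < V_ov = 2.18 V, the device is in the triode region.
I_D = k_n [V_ov · V_DS − ½ V_DS²] = 7 × [2.18 × 1.07 − 0.5 × 1.07²] = 12.3 mA.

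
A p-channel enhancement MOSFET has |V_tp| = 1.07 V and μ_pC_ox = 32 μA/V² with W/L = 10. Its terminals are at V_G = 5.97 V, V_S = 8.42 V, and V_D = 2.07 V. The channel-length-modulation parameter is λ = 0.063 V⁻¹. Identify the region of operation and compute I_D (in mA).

V_SG = V_S − V_G = 8.42 − 5.97 = 2.45 V; V_SD = V_S − V_D = 8.42 − 2.07 = 6.35 V.
k_p = μ_pC_ox · (W/L) = 0.32 mA/V².
V_ov = V_SG − |V_tp| = 2.45 − 1.07 = 1.38 V.
Since V_SD = 6.35 V ≥ V_ov = 1.38 V, the device is in saturation.
I_D = ½ k_p V_ov² (1 + λ V_SD) = 0.5 × 0.32 × 1.38² × (1 + 0.063 × 6.35) = 0.427 mA.

Saturation; I_D = 0.427 mA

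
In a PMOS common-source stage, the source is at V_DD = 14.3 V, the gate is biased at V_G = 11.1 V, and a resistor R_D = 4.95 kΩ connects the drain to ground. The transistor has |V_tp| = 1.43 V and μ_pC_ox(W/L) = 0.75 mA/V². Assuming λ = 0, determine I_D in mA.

I_D = 1.17 mA

V_SG = V_DD − V_G = 14.3 − 11.1 = 3.2 V, so V_ov = 3.2 − 1.43 = 1.77 V.
Assume saturation: I_D = ½ k_p V_ov² = 0.5 × 0.75 × 1.77² = 1.17 mA, giving V_SD = V_DD − I_D R_D = 14.3 − 1.17 × 4.95 = 8.48 V.
V_SD = 8.48 V ≥ V_ov = 1.77 V, confirming saturation.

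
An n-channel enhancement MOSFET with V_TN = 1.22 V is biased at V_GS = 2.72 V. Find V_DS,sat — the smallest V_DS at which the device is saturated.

The boundary between triode and saturation is V_DS = V_GS − V_TN = V_ov.
V_ov = 2.72 − 1.22 = 1.5 V.

V_DS,sat = 1.50 V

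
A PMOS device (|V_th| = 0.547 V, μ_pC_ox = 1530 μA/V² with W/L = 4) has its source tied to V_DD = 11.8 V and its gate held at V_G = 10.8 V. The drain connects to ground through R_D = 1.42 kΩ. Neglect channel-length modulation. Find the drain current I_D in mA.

V_SG = V_DD − V_G = 11.8 − 10.8 = 1 V, so V_ov = 1 − 0.547 = 0.453 V.
k_p = μ_pC_ox · (W/L) = 6.12 mA/V².
Assume saturation: I_D = ½ k_p V_ov² = 0.5 × 6.12 × 0.453² = 0.628 mA, giving V_SD = V_DD − I_D R_D = 11.8 − 0.628 × 1.42 = 10.9 V.
V_SD = 10.9 V ≥ V_ov = 0.453 V, confirming saturation.

I_D = 0.628 mA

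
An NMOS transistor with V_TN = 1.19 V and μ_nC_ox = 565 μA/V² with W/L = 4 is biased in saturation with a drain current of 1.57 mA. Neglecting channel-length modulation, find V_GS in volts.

V_GS = 2.37 V

k_n = μ_nC_ox · (W/L) = 2.26 mA/V².
In saturation I_D = ½ k_n (V_GS − V_TN)², so V_GS − V_TN = √(2 I_D / k_n) = √(2 × 1.57 / 2.26) = 1.18 V.
V_GS = 1.19 + 1.18 = 2.37 V.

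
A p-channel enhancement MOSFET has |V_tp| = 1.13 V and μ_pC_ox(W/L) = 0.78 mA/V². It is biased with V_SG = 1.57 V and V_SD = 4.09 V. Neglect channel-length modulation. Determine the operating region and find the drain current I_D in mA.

Saturation; I_D = 0.0755 mA

V_ov = V_SG − |V_tp| = 1.57 − 1.13 = 0.44 V.
Since V_SD = 4.09 V ≥ V_ov = 0.44 V, the device is in saturation.
I_D = ½ k_p V_ov² = 0.5 × 0.78 × 0.44² = 0.0755 mA.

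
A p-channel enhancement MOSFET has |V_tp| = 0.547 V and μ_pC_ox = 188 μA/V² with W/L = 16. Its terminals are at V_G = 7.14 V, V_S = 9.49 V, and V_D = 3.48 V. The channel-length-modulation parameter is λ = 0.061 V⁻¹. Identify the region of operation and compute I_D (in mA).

Saturation; I_D = 6.68 mA

V_SG = V_S − V_G = 9.49 − 7.14 = 2.35 V; V_SD = V_S − V_D = 9.49 − 3.48 = 6.01 V.
k_p = μ_pC_ox · (W/L) = 3.008 mA/V².
V_ov = V_SG − |V_tp| = 2.35 − 0.547 = 1.8 V.
Since V_SD = 6.01 V ≥ V_ov = 1.8 V, the device is in saturation.
I_D = ½ k_p V_ov² (1 + λ V_SD) = 0.5 × 3.008 × 1.8² × (1 + 0.061 × 6.01) = 6.68 mA.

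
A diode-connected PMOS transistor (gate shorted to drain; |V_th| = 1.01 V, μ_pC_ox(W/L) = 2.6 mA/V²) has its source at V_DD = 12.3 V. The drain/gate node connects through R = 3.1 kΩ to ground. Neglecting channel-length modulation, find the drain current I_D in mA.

With gate tied to drain, V_SG = V_SD ≥ V_SG − |V_th|, so the device is in saturation.
KCL at the drain: ½ k_p (V_SG − |V_th|)² = (V_DD − V_SG)/R.
Let x = V_SG − 1.01. Then 4.03 x² + x − 11.29 = 0, giving x = 1.55 V (positive root), so V_SG = 2.56 V.
I_D = (V_DD − V_SG)/R = (12.3 − 2.56) / 3.1 = 3.14 mA.

I_D = 3.14 mA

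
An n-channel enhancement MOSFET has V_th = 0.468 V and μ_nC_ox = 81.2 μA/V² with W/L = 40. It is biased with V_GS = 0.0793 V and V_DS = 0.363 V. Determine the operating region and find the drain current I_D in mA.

V_GS = 0.0793 V < V_th = 0.468 V, so the transistor is in cutoff.

Cutoff; I_D = 0 mA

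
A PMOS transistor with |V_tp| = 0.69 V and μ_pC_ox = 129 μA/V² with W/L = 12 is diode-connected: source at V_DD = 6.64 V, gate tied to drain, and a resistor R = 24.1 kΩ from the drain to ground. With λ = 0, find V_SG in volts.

With gate tied to drain, V_SG = V_SD ≥ V_SG − |V_tp|, so the device is in saturation.
k_p = μ_pC_ox · (W/L) = 1.548 mA/V².
KCL at the drain: ½ k_p (V_SG − |V_tp|)² = (V_DD − V_SG)/R.
Let x = V_SG − 0.69. Then 18.7 x² + x − 5.95 = 0, giving x = 0.539 V (positive root), so V_SG = 1.23 V.
I_D = (V_DD − V_SG)/R = (6.64 − 1.23) / 24.1 = 0.225 mA.

V_SG = 1.23 V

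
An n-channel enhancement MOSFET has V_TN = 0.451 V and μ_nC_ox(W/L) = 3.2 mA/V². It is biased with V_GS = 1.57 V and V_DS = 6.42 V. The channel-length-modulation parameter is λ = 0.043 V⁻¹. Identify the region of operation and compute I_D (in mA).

Saturation; I_D = 2.56 mA

V_ov = V_GS − V_TN = 1.57 − 0.451 = 1.12 V.
Since V_DS = 6.42 V ≥ V_ov = 1.12 V, the device is in saturation.
I_D = ½ k_n V_ov² (1 + λ V_DS) = 0.5 × 3.2 × 1.12² × (1 + 0.043 × 6.42) = 2.56 mA.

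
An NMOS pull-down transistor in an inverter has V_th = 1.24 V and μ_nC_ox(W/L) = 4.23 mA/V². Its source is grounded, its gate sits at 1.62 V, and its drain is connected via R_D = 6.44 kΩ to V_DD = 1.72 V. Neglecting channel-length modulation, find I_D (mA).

I_D = 0.236 mA

V_GS = V_G = 1.62 V, so V_ov = 1.62 − 1.24 = 0.38 V.
Assume saturation: I_D = ½ k_n V_ov² = 0.5 × 4.23 × 0.38² = 0.305 mA, giving V_DS = V_DD − I_D R_D = 1.72 − 0.305 × 6.44 = -0.247 V.
But -0.247 V < V_ov = 0.38 V, so the device is actually in triode.
In triode I_D = k_n[V_ov V_DS − ½ V_DS²] and I_D = (V_DD − V_DS)/R_D. Equating: 13.6 V_DS² − 11.35 V_DS + 1.72 = 0, giving V_DS = 0.199 V (the root below V_ov).
I_D = (1.72 − 0.199) / 6.44 = 0.236 mA.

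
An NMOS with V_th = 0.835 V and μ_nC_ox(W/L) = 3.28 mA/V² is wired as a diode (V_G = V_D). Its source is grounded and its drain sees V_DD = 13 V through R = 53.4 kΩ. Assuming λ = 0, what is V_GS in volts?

V_GS = 1.20 V

With gate tied to drain, V_GS = V_DS ≥ V_GS − V_th, so the device is in saturation.
KCL at the drain: ½ k_n (V_GS − V_th)² = (V_DD − V_GS)/R.
Let x = V_GS − 0.835. Then 87.6 x² + x − 12.16 = 0, giving x = 0.367 V (positive root), so V_GS = 1.2 V.
I_D = (V_DD − V_GS)/R = (13 − 1.2) / 53.4 = 0.221 mA.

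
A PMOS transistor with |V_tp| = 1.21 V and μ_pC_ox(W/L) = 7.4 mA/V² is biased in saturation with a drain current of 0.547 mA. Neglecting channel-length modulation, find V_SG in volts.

In saturation I_D = ½ k_p (V_SG − |V_tp|)², so V_SG − |V_tp| = √(2 I_D / k_p) = √(2 × 0.547 / 7.4) = 0.384 V.
V_SG = 1.21 + 0.384 = 1.59 V.

V_SG = 1.59 V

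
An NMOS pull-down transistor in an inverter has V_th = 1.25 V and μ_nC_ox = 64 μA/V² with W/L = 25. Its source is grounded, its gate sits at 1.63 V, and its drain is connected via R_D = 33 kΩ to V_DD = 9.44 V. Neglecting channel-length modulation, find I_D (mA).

I_D = 0.116 mA

V_GS = V_G = 1.63 V, so V_ov = 1.63 − 1.25 = 0.38 V.
k_n = μ_nC_ox · (W/L) = 1.6 mA/V².
Assume saturation: I_D = ½ k_n V_ov² = 0.5 × 1.6 × 0.38² = 0.116 mA, giving V_DS = V_DD − I_D R_D = 9.44 − 0.116 × 33 = 5.63 V.
V_DS = 5.63 V ≥ V_ov = 0.38 V, confirming saturation.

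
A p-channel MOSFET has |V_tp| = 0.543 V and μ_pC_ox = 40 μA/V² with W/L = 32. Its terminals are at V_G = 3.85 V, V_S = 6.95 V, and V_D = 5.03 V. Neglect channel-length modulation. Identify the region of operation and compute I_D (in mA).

Triode; I_D = 3.92 mA

V_SG = V_S − V_G = 6.95 − 3.85 = 3.1 V; V_SD = V_S − V_D = 6.95 − 5.03 = 1.92 V.
k_p = μ_pC_ox · (W/L) = 1.28 mA/V².
V_ov = V_SG − |V_tp| = 3.1 − 0.543 = 2.56 V.
Since V_SD = 1.92 V < V_ov = 2.56 V, the device is in the triode region.
I_D = k_p [V_ov · V_SD − ½ V_SD²] = 1.28 × [2.56 × 1.92 − 0.5 × 1.92²] = 3.92 mA.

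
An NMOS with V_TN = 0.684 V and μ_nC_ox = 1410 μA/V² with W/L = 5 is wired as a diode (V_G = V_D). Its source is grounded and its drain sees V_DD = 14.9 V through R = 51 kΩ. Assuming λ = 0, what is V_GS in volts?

With gate tied to drain, V_GS = V_DS ≥ V_GS − V_TN, so the device is in saturation.
k_n = μ_nC_ox · (W/L) = 7.05 mA/V².
KCL at the drain: ½ k_n (V_GS − V_TN)² = (V_DD − V_GS)/R.
Let x = V_GS − 0.684. Then 180 x² + x − 14.22 = 0, giving x = 0.278 V (positive root), so V_GS = 0.962 V.
I_D = (V_DD − V_GS)/R = (14.9 − 0.962) / 51 = 0.273 mA.

V_GS = 0.962 V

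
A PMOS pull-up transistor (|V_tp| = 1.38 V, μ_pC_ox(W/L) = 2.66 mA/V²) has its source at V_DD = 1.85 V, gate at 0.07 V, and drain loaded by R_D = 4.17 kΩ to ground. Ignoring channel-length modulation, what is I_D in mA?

V_SG = V_DD − V_G = 1.85 − 0.07 = 1.78 V, so V_ov = 1.78 − 1.38 = 0.4 V.
Assume saturation: I_D = ½ k_p V_ov² = 0.5 × 2.66 × 0.4² = 0.213 mA, giving V_SD = V_DD − I_D R_D = 1.85 − 0.213 × 4.17 = 0.963 V.
V_SD = 0.963 V ≥ V_ov = 0.4 V, confirming saturation.

I_D = 0.213 mA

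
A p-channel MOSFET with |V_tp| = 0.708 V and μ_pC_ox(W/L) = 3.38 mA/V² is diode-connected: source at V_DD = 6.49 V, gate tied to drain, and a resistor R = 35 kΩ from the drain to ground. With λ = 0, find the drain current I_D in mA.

I_D = 0.157 mA

With gate tied to drain, V_SG = V_SD ≥ V_SG − |V_tp|, so the device is in saturation.
KCL at the drain: ½ k_p (V_SG − |V_tp|)² = (V_DD − V_SG)/R.
Let x = V_SG − 0.708. Then 59.1 x² + x − 5.782 = 0, giving x = 0.304 V (positive root), so V_SG = 1.01 V.
I_D = (V_DD − V_SG)/R = (6.49 − 1.01) / 35 = 0.157 mA.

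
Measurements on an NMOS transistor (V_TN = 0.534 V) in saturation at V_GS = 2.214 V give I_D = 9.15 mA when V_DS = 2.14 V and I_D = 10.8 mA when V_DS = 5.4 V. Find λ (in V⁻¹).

λ = 0.0627 V⁻¹

With V_GS fixed, I_D ∝ (1 + λ V_DS) in saturation, so I_D2/I_D1 = (1 + λ V_DS2)/(1 + λ V_DS1).
10.8/9.15 = 1.18 = (1 + 5.4 λ)/(1 + 2.14 λ).
Solving: λ (I_D1 V_DS2 − I_D2 V_DS1) = I_D2 − I_D1, so λ = (10.8 − 9.15) / (9.15 × 5.4 − 10.8 × 2.14) = 1.65 / 26.3 = 0.0627 V⁻¹.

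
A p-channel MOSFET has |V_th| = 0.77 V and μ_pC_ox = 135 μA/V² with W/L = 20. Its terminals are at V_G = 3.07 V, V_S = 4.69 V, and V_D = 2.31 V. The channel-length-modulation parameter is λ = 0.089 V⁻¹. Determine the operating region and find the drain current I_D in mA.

Saturation; I_D = 1.18 mA

V_SG = V_S − V_G = 4.69 − 3.07 = 1.62 V; V_SD = V_S − V_D = 4.69 − 2.31 = 2.38 V.
k_p = μ_pC_ox · (W/L) = 2.7 mA/V².
V_ov = V_SG − |V_th| = 1.62 − 0.77 = 0.85 V.
Since V_SD = 2.38 V ≥ V_ov = 0.85 V, the device is in saturation.
I_D = ½ k_p V_ov² (1 + λ V_SD) = 0.5 × 2.7 × 0.85² × (1 + 0.089 × 2.38) = 1.18 mA.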